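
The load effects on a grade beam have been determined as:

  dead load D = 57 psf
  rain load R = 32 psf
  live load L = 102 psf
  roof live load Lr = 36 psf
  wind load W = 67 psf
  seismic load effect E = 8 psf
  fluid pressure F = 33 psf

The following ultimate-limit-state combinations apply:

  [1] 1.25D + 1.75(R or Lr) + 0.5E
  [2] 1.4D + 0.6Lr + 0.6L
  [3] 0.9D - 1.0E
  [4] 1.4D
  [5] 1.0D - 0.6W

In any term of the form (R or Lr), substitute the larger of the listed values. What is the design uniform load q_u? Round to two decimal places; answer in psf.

(R or Lr) → Lr = 36 psf.
[1] 1.25(57) + 1.75(36) + 0.5(8) = 71.25 + 63.00 + 4.00 = 138.25
[2] 1.4(57) + 0.6(36) + 0.6(102) = 79.80 + 21.60 + 61.20 = 162.60
[3] 0.9(57) - 1.0(8) = 51.30 - 8.00 = 43.30
[4] 1.4(57) = 79.80
[5] 1.0(57) - 0.6(67) = 57.00 - 40.20 = 16.80
Maximum is from combination 2.

162.60 psf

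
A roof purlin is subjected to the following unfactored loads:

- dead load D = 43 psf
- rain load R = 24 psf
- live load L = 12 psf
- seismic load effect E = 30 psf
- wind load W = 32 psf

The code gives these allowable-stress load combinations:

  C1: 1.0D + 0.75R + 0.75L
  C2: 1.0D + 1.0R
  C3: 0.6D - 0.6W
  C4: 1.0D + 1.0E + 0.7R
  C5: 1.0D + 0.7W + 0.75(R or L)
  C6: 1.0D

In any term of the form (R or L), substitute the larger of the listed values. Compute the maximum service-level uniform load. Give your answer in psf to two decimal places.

89.80 psf

(R or L) → R = 24 psf.
C1: 1.0(43) + 0.75(24) + 0.75(12) = 70.00
C2: 1.0(43) + 1.0(24) = 67.00
C3: 0.6(43) - 0.6(32) = 6.60
C4: 1.0(43) + 1.0(30) + 0.7(24) = 89.80
C5: 1.0(43) + 0.7(32) + 0.75(24) = 83.40
C6: 1.0(43) = 43.00
Combination 4 governs: q = 89.80 psf.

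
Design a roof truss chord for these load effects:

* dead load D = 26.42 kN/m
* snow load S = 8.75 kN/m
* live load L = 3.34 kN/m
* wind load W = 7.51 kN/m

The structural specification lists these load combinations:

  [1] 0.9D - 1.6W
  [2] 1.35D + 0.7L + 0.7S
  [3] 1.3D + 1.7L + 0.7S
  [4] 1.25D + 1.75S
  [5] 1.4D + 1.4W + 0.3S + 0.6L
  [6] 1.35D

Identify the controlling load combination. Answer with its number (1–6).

Combination 5

[1] 0.9(26.42) - 1.6(7.51) = 23.78 - 12.02 = 11.76
[2] 1.35(26.42) + 0.7(3.34) + 0.7(8.75) = 44.13
[3] 1.3(26.42) + 1.7(3.34) + 0.7(8.75) = 46.15
[4] 1.25(26.42) + 1.75(8.75) = 33.03 + 15.31 = 48.34
[5] 1.4(26.42) + 1.4(7.51) + 0.3(8.75) + 0.6(3.34) = 36.99 + 10.51 + 2.63 + 2.00 = 52.13
[6] 1.35(26.42) = 35.67
The largest value is 52.13 kN/m from combination 5.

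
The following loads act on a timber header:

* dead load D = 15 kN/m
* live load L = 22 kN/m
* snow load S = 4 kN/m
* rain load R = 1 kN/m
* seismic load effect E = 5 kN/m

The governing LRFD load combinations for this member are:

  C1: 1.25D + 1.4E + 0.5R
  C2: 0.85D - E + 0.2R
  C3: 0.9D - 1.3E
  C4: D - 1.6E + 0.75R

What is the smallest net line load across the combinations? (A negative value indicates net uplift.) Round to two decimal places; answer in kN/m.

7.00 kN/m

C1: 1.25(15) + 1.4(5) + 0.5(1) = 18.75 + 7.00 + 0.50 = 26.25
C2: 0.85(15) - 1.0(5) + 0.2(1) = 12.75 - 5.00 + 0.20 = 7.95
C3: 0.9(15) - 1.3(5) = 13.50 - 6.50 = 7.00
C4: 1.0(15) - 1.6(5) + 0.75(1) = 15.00 - 8.00 + 0.75 = 7.75
Combination 3 gives the minimum: 7.00 kN/m.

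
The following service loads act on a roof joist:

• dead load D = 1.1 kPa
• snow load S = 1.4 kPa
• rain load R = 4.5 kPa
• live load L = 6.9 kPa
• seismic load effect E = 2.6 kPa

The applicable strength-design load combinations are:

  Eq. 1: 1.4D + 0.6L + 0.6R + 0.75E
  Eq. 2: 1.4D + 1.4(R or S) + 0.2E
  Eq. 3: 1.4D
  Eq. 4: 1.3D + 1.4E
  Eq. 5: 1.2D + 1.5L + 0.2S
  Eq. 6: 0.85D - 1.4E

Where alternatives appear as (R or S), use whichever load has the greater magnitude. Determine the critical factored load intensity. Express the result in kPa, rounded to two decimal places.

(R or S) → R = 4.5 kPa.
Eq. 1: 1.4(1.1) + 0.6(6.9) + 0.6(4.5) + 0.75(2.6) = 1.54 + 4.14 + 2.70 + 1.95 = 10.33
Eq. 2: 1.4(1.1) + 1.4(4.5) + 0.2(2.6) = 1.54 + 6.30 + 0.52 = 8.36
Eq. 3: 1.4(1.1) = 1.54
Eq. 4: 1.3(1.1) + 1.4(2.6) = 1.43 + 3.64 = 5.07
Eq. 5: 1.2(1.1) + 1.5(6.9) + 0.2(1.4) = 1.32 + 10.35 + 0.28 = 11.95
Eq. 6: 0.85(1.1) - 1.4(2.6) = -2.71
Combination 5 governs: q_u = 11.95 kPa.

11.95 kPa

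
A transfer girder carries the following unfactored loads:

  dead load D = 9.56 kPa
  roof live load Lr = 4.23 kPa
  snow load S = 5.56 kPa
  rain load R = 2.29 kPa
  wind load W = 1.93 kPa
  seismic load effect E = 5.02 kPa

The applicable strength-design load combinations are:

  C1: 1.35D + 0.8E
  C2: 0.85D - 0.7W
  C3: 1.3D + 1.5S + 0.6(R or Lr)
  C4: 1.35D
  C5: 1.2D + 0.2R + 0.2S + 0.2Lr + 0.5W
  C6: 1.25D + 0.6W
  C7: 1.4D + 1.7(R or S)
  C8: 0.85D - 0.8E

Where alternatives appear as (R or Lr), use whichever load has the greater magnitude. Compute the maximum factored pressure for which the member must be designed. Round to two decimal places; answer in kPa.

23.31 kPa

(R or Lr) → Lr = 4.23 kPa; (R or S) → S = 5.56 kPa.
C1: 1.35(9.56) + 0.8(5.02) = 16.92
C2: 0.85(9.56) - 0.7(1.93) = 8.13 - 1.35 = 6.78
C3: 1.3(9.56) + 1.5(5.56) + 0.6(4.23) = 12.43 + 8.34 + 2.54 = 23.31
C4: 1.35(9.56) = 12.91
C5: 1.2(9.56) + 0.2(2.29) + 0.2(5.56) + 0.2(4.23) + 0.5(1.93) = 14.85
C6: 1.25(9.56) + 0.6(1.93) = 11.95 + 1.16 = 13.11
C7: 1.4(9.56) + 1.7(5.56) = 22.84
C8: 0.85(9.56) - 0.8(5.02) = 8.13 - 4.02 = 4.11
Maximum is from combination 3.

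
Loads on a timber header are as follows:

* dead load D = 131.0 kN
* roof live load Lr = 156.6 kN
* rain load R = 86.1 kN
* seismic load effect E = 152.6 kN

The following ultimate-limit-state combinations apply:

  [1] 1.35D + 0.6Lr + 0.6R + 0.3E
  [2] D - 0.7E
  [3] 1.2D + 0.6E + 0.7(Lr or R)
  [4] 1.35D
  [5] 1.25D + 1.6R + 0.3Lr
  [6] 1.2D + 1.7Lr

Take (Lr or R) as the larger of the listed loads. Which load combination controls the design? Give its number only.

Combination 6

(Lr or R) → Lr = 156.6 kN.
[1] 1.35(131.0) + 0.6(156.6) + 0.6(86.1) + 0.3(152.6) = 368.3
[2] 1.0(131.0) - 0.7(152.6) = 24.2
[3] 1.2(131.0) + 0.6(152.6) + 0.7(156.6) = 358.4
[4] 1.35(131.0) = 176.9
[5] 1.25(131.0) + 1.6(86.1) + 0.3(156.6) = 348.5
[6] 1.2(131.0) + 1.7(156.6) = 423.4
The largest value is 423.4 kN from combination 6.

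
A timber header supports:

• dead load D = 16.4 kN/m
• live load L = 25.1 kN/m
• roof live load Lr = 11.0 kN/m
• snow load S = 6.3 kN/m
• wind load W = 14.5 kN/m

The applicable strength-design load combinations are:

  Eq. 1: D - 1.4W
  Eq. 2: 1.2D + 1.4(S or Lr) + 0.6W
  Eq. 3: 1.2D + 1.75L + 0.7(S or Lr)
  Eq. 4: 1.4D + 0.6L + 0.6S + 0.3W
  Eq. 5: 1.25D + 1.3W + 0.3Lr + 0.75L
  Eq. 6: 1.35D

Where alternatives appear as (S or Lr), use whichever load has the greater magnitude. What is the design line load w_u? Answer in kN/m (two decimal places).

(S or Lr) → Lr = 11.0 kN/m.
Eq. 1: 1.0(16.4) - 1.4(14.5) = -3.90
Eq. 2: 1.2(16.4) + 1.4(11.0) + 0.6(14.5) = 43.78
Eq. 3: 1.2(16.4) + 1.75(25.1) + 0.7(11.0) = 71.31
Eq. 4: 1.4(16.4) + 0.6(25.1) + 0.6(6.3) + 0.3(14.5) = 46.15
Eq. 5: 1.25(16.4) + 1.3(14.5) + 0.3(11.0) + 0.75(25.1) = 61.48
Eq. 6: 1.35(16.4) = 22.14
The controlling combination is 3, giving 71.31 kN/m.

71.31 kN/m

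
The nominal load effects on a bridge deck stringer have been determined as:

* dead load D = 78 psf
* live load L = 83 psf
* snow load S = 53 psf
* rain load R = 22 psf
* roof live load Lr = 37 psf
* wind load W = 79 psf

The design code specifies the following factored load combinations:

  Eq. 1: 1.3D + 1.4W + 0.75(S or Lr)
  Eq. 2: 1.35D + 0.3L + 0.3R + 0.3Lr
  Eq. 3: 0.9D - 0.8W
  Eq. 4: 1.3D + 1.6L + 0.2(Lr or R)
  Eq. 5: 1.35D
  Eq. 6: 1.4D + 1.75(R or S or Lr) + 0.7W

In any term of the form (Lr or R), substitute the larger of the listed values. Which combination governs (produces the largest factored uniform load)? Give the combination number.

(S or Lr) → S = 53 psf; (Lr or R) → Lr = 37 psf; (R or S or Lr) → S = 53 psf.
Eq. 1: 1.3(78) + 1.4(79) + 0.75(53) = 251.8
Eq. 2: 1.35(78) + 0.3(83) + 0.3(22) + 0.3(37) = 147.9
Eq. 3: 0.9(78) - 0.8(79) = 7.0
Eq. 4: 1.3(78) + 1.6(83) + 0.2(37) = 241.6
Eq. 5: 1.35(78) = 105.3
Eq. 6: 1.4(78) + 1.75(53) + 0.7(79) = 257.3
The largest value is 257.3 psf from combination 6.

Combination 6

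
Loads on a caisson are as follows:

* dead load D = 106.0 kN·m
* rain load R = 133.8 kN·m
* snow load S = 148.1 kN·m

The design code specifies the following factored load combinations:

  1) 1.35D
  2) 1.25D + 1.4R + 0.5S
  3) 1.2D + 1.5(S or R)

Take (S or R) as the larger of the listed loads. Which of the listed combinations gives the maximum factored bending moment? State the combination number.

Combination 2

(S or R) → S = 148.1 kN·m.
1) 1.35(106.0) = 143.10
2) 1.25(106.0) + 1.4(133.8) + 0.5(148.1) = 393.87
3) 1.2(106.0) + 1.5(148.1) = 349.35
The largest value is 393.87 kN·m from combination 2.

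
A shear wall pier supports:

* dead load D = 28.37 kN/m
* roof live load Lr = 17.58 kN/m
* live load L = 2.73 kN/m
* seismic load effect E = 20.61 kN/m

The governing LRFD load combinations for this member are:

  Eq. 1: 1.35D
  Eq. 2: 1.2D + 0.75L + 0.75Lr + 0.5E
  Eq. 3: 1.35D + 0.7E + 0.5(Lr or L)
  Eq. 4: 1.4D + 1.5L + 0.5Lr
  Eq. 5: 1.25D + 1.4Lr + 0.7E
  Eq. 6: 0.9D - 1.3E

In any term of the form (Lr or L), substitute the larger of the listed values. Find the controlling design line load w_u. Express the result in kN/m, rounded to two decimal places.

(Lr or L) → Lr = 17.58 kN/m.
Eq. 1: 1.35(28.37) = 38.30
Eq. 2: 1.2(28.37) + 0.75(2.73) + 0.75(17.58) + 0.5(20.61) = 59.58
Eq. 3: 1.35(28.37) + 0.7(20.61) + 0.5(17.58) = 61.52
Eq. 4: 1.4(28.37) + 1.5(2.73) + 0.5(17.58) = 52.60
Eq. 5: 1.25(28.37) + 1.4(17.58) + 0.7(20.61) = 74.50
Eq. 6: 0.9(28.37) - 1.3(20.61) = -1.26
The controlling combination is 5, giving 74.50 kN/m.

74.50 kN/m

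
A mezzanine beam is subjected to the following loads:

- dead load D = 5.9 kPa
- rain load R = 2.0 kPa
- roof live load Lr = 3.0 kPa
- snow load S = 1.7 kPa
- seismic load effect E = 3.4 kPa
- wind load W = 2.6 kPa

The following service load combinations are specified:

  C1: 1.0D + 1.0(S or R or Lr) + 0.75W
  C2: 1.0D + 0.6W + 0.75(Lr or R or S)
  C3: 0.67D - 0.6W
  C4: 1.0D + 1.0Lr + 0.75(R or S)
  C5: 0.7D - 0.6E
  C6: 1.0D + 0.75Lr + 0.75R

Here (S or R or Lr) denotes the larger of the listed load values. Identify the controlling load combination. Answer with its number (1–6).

Combination 1

(S or R or Lr) → Lr = 3.0 kPa; (Lr or R or S) → Lr = 3.0 kPa; (R or S) → R = 2.0 kPa.
C1: 1.0(5.9) + 1.0(3.0) + 0.75(2.6) = 10.9
C2: 1.0(5.9) + 0.6(2.6) + 0.75(3.0) = 9.7
C3: 0.67(5.9) - 0.6(2.6) = 2.4
C4: 1.0(5.9) + 1.0(3.0) + 0.75(2.0) = 10.4
C5: 0.7(5.9) - 0.6(3.4) = 2.1
C6: 1.0(5.9) + 0.75(3.0) + 0.75(2.0) = 9.7
The largest value is 10.9 kPa from combination 1.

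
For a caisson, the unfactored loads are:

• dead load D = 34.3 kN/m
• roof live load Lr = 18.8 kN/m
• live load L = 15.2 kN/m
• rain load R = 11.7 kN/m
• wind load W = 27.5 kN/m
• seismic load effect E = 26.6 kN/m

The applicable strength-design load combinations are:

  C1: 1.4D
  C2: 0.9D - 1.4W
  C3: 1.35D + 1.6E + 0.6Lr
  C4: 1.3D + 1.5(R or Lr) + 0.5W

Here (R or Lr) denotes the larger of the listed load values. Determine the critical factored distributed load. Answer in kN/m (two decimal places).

(R or Lr) → Lr = 18.8 kN/m.
C1: 1.4(34.3) = 48.02
C2: 0.9(34.3) - 1.4(27.5) = 30.87 - 38.50 = -7.63
C3: 1.35(34.3) + 1.6(26.6) + 0.6(18.8) = 46.31 + 42.56 + 11.28 = 100.15
C4: 1.3(34.3) + 1.5(18.8) + 0.5(27.5) = 44.59 + 28.20 + 13.75 = 86.54
The controlling combination is 3, giving 100.15 kN/m.

100.15 kN/m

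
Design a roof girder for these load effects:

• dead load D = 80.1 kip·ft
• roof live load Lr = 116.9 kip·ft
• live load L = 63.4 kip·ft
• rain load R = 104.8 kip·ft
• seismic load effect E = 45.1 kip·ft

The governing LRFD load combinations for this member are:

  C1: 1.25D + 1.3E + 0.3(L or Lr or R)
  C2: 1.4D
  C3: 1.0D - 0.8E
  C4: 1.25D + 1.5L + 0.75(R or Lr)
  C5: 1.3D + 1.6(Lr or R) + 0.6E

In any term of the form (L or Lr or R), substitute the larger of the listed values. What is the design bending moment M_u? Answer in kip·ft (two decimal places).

(L or Lr or R) → Lr = 116.9 kip·ft; (R or Lr) → Lr = 116.9 kip·ft; (Lr or R) → Lr = 116.9 kip·ft.
C1: 1.25(80.1) + 1.3(45.1) + 0.3(116.9) = 100.13 + 58.63 + 35.07 = 193.83
C2: 1.4(80.1) = 112.14
C3: 1.0(80.1) - 0.8(45.1) = 80.10 - 36.08 = 44.02
C4: 1.25(80.1) + 1.5(63.4) + 0.75(116.9) = 282.90
C5: 1.3(80.1) + 1.6(116.9) + 0.6(45.1) = 104.13 + 187.04 + 27.06 = 318.23
Maximum is from combination 5.

318.23 kip·ft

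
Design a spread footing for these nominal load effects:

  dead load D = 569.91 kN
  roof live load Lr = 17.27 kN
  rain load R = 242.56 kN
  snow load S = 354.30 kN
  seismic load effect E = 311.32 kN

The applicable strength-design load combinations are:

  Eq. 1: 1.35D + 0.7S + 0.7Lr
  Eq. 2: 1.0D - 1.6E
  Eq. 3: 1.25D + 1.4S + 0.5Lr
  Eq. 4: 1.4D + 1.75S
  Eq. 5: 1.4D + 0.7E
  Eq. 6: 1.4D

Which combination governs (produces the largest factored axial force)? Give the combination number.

Eq. 1: 1.35(569.91) + 0.7(354.30) + 0.7(17.27) = 769.38 + 248.01 + 12.09 = 1029.48
Eq. 2: 1.0(569.91) - 1.6(311.32) = 569.91 - 498.11 = 71.80
Eq. 3: 1.25(569.91) + 1.4(354.30) + 0.5(17.27) = 1217.04
Eq. 4: 1.4(569.91) + 1.75(354.30) = 797.87 + 620.03 = 1417.90
Eq. 5: 1.4(569.91) + 0.7(311.32) = 1015.80
Eq. 6: 1.4(569.91) = 797.87
The largest value is 1417.90 kN from combination 4.

Combination 4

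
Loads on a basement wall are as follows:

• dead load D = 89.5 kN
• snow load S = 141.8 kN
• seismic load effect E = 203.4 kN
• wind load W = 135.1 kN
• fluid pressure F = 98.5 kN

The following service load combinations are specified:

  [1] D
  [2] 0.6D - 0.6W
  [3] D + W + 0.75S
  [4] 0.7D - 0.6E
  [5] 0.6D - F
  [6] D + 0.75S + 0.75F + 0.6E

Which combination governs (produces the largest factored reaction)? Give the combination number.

Combination 6

[1] 1.0(89.5) = 89.50
[2] 0.6(89.5) - 0.6(135.1) = 53.70 - 81.06 = -27.36
[3] 1.0(89.5) + 1.0(135.1) + 0.75(141.8) = 89.50 + 135.10 + 106.35 = 330.95
[4] 0.7(89.5) - 0.6(203.4) = 62.65 - 122.04 = -59.39
[5] 0.6(89.5) - 1.0(98.5) = 53.70 - 98.50 = -44.80
[6] 1.0(89.5) + 0.75(141.8) + 0.75(98.5) + 0.6(203.4) = 89.50 + 106.35 + 73.88 + 122.04 = 391.77
The largest value is 391.77 kN from combination 6.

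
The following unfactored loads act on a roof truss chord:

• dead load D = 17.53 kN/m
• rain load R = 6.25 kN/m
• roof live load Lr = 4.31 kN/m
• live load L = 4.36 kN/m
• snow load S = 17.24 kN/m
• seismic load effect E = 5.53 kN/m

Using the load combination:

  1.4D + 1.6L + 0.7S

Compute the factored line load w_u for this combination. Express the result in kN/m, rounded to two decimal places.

43.59 kN/m

1.4(17.53) + 1.6(4.36) + 0.7(17.24) = 43.59
w_u = 43.59 kN/m.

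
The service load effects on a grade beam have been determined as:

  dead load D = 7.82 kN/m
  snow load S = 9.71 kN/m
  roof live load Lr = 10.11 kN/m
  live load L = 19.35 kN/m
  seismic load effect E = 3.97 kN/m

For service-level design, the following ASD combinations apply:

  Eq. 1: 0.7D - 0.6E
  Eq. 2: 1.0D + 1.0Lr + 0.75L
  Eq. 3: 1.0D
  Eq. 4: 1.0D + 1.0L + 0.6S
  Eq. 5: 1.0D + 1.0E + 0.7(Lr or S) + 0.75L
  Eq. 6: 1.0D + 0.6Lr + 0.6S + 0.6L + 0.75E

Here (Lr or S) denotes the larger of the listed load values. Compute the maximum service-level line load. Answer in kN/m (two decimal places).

(Lr or S) → Lr = 10.11 kN/m.
Eq. 1: 0.7(7.82) - 0.6(3.97) = 3.09
Eq. 2: 1.0(7.82) + 1.0(10.11) + 0.75(19.35) = 32.44
Eq. 3: 1.0(7.82) = 7.82
Eq. 4: 1.0(7.82) + 1.0(19.35) + 0.6(9.71) = 33.00
Eq. 5: 1.0(7.82) + 1.0(3.97) + 0.7(10.11) + 0.75(19.35) = 33.38
Eq. 6: 1.0(7.82) + 0.6(10.11) + 0.6(9.71) + 0.6(19.35) + 0.75(3.97) = 34.30
The controlling combination is 6, giving 34.30 kN/m.

34.30 kN/m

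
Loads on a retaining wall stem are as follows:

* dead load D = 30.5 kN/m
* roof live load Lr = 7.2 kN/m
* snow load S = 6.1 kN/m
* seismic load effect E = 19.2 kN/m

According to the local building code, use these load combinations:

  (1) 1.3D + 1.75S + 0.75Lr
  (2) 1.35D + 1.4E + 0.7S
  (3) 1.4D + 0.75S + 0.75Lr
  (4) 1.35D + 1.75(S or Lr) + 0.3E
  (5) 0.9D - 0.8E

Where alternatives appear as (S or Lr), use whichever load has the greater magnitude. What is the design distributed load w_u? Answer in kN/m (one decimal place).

72.3 kN/m

(S or Lr) → Lr = 7.2 kN/m.
(1) 1.3(30.5) + 1.75(6.1) + 0.75(7.2) = 55.7
(2) 1.35(30.5) + 1.4(19.2) + 0.7(6.1) = 72.3
(3) 1.4(30.5) + 0.75(6.1) + 0.75(7.2) = 42.7 + 4.6 + 5.4 = 52.7
(4) 1.35(30.5) + 1.75(7.2) + 0.3(19.2) = 59.5
(5) 0.9(30.5) - 0.8(19.2) = 27.5 - 15.4 = 12.1
Maximum is from combination 2.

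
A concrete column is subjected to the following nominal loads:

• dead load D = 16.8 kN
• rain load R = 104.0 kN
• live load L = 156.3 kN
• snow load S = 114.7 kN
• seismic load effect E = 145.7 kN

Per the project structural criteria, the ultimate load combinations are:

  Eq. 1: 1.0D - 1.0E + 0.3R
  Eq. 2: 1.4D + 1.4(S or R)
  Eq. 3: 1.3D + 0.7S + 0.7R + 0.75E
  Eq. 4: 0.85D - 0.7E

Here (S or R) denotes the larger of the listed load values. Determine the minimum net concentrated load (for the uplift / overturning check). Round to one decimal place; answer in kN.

(S or R) → S = 114.7 kN.
Eq. 1: 1.0(16.8) - 1.0(145.7) + 0.3(104.0) = 16.8 - 145.7 + 31.2 = -97.7
Eq. 2: 1.4(16.8) + 1.4(114.7) = 23.5 + 160.6 = 184.1
Eq. 3: 1.3(16.8) + 0.7(114.7) + 0.7(104.0) + 0.75(145.7) = 21.8 + 80.3 + 72.8 + 109.3 = 284.2
Eq. 4: 0.85(16.8) - 0.7(145.7) = 14.3 - 102.0 = -87.7
Combination 1 gives the minimum: -97.7 kN.

-97.7 kN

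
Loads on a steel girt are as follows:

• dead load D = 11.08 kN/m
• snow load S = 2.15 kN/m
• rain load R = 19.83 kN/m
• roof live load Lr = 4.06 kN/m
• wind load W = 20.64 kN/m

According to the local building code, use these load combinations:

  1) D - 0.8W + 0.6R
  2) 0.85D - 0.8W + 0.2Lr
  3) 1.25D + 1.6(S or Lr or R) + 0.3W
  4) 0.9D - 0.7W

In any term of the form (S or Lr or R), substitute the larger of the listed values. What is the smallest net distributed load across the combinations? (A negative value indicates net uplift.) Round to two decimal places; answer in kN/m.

-6.28 kN/m

(S or Lr or R) → R = 19.83 kN/m.
1) 1.0(11.08) - 0.8(20.64) + 0.6(19.83) = 6.47
2) 0.85(11.08) - 0.8(20.64) + 0.2(4.06) = -6.28
3) 1.25(11.08) + 1.6(19.83) + 0.3(20.64) = 51.77
4) 0.9(11.08) - 0.7(20.64) = -4.48
Combination 2 gives the minimum: -6.28 kN/m.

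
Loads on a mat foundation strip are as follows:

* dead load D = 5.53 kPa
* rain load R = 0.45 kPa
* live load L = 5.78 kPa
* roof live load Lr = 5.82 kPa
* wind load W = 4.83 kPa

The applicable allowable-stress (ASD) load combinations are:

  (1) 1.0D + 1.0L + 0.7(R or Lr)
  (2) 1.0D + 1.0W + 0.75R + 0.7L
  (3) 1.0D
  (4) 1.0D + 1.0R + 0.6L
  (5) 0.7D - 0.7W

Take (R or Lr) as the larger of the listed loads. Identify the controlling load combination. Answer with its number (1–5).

Combination 1

(R or Lr) → Lr = 5.82 kPa.
(1) 1.0(5.53) + 1.0(5.78) + 0.7(5.82) = 5.53 + 5.78 + 4.07 = 15.38
(2) 1.0(5.53) + 1.0(4.83) + 0.75(0.45) + 0.7(5.78) = 14.74
(3) 1.0(5.53) = 5.53
(4) 1.0(5.53) + 1.0(0.45) + 0.6(5.78) = 5.53 + 0.45 + 3.47 = 9.45
(5) 0.7(5.53) - 0.7(4.83) = 3.87 - 3.38 = 0.49
The largest value is 15.38 kPa from combination 1.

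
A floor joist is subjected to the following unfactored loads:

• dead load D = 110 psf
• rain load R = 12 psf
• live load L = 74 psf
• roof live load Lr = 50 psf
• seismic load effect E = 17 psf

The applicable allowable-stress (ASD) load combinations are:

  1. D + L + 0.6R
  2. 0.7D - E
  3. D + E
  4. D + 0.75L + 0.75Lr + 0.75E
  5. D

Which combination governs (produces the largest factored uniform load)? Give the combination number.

1. 1.0(110) + 1.0(74) + 0.6(12) = 110.0 + 74.0 + 7.2 = 191.2
2. 0.7(110) - 1.0(17) = 77.0 - 17.0 = 60.0
3. 1.0(110) + 1.0(17) = 110.0 + 17.0 = 127.0
4. 1.0(110) + 0.75(74) + 0.75(50) + 0.75(17) = 110.0 + 55.5 + 37.5 + 12.8 = 215.8
5. 1.0(110) = 110.0
The largest value is 215.8 psf from combination 4.

Combination 4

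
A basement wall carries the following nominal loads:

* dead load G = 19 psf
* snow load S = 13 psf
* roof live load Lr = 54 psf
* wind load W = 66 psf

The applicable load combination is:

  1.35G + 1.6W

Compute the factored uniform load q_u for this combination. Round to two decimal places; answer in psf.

1.35(19) + 1.6(66) = 25.65 + 105.60 = 131.25
q_u = 131.25 psf.

131.25 psf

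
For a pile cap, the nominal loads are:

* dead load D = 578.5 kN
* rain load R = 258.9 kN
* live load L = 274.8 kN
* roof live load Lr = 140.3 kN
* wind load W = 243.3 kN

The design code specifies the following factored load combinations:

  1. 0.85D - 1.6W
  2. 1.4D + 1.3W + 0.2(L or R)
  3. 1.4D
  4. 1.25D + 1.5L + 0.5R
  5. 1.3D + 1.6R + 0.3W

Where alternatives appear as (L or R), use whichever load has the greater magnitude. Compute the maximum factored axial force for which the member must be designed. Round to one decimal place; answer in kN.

1264.8 kN

(L or R) → L = 274.8 kN.
1. 0.85(578.5) - 1.6(243.3) = 491.7 - 389.3 = 102.4
2. 1.4(578.5) + 1.3(243.3) + 0.2(274.8) = 809.9 + 316.3 + 55.0 = 1181.2
3. 1.4(578.5) = 809.9
4. 1.25(578.5) + 1.5(274.8) + 0.5(258.9) = 723.1 + 412.2 + 129.5 = 1264.8
5. 1.3(578.5) + 1.6(258.9) + 0.3(243.3) = 752.1 + 414.2 + 73.0 = 1239.3
Combination 4 governs: N_u = 1264.8 kN.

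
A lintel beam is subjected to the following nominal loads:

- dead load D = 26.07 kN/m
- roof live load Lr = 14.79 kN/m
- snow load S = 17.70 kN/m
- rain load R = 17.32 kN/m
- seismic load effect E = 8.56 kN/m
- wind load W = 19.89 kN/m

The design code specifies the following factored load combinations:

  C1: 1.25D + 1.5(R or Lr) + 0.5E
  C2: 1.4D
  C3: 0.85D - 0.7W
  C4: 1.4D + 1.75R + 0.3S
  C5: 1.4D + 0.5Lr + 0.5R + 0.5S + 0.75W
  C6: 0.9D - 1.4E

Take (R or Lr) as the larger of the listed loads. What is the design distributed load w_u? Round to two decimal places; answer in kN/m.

(R or Lr) → R = 17.32 kN/m.
C1: 1.25(26.07) + 1.5(17.32) + 0.5(8.56) = 32.59 + 25.98 + 4.28 = 62.85
C2: 1.4(26.07) = 36.50
C3: 0.85(26.07) - 0.7(19.89) = 22.16 - 13.92 = 8.24
C4: 1.4(26.07) + 1.75(17.32) + 0.3(17.70) = 36.50 + 30.31 + 5.31 = 72.12
C5: 1.4(26.07) + 0.5(14.79) + 0.5(17.32) + 0.5(17.70) + 0.75(19.89) = 76.32
C6: 0.9(26.07) - 1.4(8.56) = 23.46 - 11.98 = 11.48
Maximum is from combination 5.

76.32 kN/m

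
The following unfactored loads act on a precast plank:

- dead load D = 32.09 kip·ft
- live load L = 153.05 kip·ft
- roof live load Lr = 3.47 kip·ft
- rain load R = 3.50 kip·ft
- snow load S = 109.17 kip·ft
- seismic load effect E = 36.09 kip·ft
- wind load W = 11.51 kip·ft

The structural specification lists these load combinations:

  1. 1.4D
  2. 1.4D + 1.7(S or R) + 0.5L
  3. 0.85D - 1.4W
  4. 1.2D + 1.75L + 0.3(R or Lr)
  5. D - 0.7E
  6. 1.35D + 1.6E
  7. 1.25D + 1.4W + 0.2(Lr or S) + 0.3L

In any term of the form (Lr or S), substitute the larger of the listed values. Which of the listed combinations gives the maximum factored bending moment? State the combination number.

(S or R) → S = 109.17 kip·ft; (R or Lr) → R = 3.50 kip·ft; (Lr or S) → S = 109.17 kip·ft.
1. 1.4(32.09) = 44.93
2. 1.4(32.09) + 1.7(109.17) + 0.5(153.05) = 307.04
3. 0.85(32.09) - 1.4(11.51) = 11.16
4. 1.2(32.09) + 1.75(153.05) + 0.3(3.50) = 307.40
5. 1.0(32.09) - 0.7(36.09) = 6.83
6. 1.35(32.09) + 1.6(36.09) = 101.07
7. 1.25(32.09) + 1.4(11.51) + 0.2(109.17) + 0.3(153.05) = 123.98
The largest value is 307.40 kip·ft from combination 4.

Combination 4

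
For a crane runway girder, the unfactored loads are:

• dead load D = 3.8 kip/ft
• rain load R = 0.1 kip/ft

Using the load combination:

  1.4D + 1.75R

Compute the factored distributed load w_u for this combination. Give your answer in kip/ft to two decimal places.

1.4(3.8) + 1.75(0.1) = 5.32 + 0.18 = 5.50
w_u = 5.50 kip/ft.

5.50 kip/ft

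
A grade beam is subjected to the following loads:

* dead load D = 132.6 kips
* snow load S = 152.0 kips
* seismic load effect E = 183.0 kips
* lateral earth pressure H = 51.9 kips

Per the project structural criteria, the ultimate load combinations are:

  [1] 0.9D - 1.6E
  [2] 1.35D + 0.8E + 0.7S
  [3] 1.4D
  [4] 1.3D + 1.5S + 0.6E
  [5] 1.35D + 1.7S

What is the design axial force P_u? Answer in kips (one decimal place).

[1] 0.9(132.6) - 1.6(183.0) = 119.3 - 292.8 = -173.5
[2] 1.35(132.6) + 0.8(183.0) + 0.7(152.0) = 179.0 + 146.4 + 106.4 = 431.8
[3] 1.4(132.6) = 185.6
[4] 1.3(132.6) + 1.5(152.0) + 0.6(183.0) = 172.4 + 228.0 + 109.8 = 510.2
[5] 1.35(132.6) + 1.7(152.0) = 179.0 + 258.4 = 437.4
Maximum is from combination 4.

510.2 kips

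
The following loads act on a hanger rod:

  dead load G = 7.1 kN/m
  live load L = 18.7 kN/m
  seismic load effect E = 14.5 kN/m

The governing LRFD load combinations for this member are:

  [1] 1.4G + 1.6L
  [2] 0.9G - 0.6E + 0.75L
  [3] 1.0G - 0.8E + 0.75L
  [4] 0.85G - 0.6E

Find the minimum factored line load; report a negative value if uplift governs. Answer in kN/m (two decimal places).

-2.67 kN/m

[1] 1.4(7.1) + 1.6(18.7) = 39.86
[2] 0.9(7.1) - 0.6(14.5) + 0.75(18.7) = 11.72
[3] 1.0(7.1) - 0.8(14.5) + 0.75(18.7) = 9.53
[4] 0.85(7.1) - 0.6(14.5) = -2.67
Combination 4 gives the minimum: -2.67 kN/m.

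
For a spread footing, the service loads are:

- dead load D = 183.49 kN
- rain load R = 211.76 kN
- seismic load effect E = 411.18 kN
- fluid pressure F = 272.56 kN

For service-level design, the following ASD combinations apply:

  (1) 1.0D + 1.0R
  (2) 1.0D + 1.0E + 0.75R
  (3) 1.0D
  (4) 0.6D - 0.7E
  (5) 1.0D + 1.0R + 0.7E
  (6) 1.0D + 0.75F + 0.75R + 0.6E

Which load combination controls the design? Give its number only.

(1) 1.0(183.49) + 1.0(211.76) = 395.25
(2) 1.0(183.49) + 1.0(411.18) + 0.75(211.76) = 753.49
(3) 1.0(183.49) = 183.49
(4) 0.6(183.49) - 0.7(411.18) = -177.73
(5) 1.0(183.49) + 1.0(211.76) + 0.7(411.18) = 683.08
(6) 1.0(183.49) + 0.75(272.56) + 0.75(211.76) + 0.6(411.18) = 793.44
The largest value is 793.44 kN from combination 6.

Combination 6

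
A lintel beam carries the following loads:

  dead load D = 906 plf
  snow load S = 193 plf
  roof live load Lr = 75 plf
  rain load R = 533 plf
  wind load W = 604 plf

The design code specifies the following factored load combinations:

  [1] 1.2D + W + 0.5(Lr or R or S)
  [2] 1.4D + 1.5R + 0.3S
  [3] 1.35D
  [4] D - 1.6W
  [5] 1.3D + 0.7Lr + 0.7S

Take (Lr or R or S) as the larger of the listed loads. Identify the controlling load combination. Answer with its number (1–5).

(Lr or R or S) → R = 533 plf.
[1] 1.2(906) + 1.0(604) + 0.5(533) = 1087.20 + 604.00 + 266.50 = 1957.70
[2] 1.4(906) + 1.5(533) + 0.3(193) = 1268.40 + 799.50 + 57.90 = 2125.80
[3] 1.35(906) = 1223.10
[4] 1.0(906) - 1.6(604) = 906.00 - 966.40 = -60.40
[5] 1.3(906) + 0.7(75) + 0.7(193) = 1177.80 + 52.50 + 135.10 = 1365.40
The largest value is 2125.80 plf from combination 2.

Combination 2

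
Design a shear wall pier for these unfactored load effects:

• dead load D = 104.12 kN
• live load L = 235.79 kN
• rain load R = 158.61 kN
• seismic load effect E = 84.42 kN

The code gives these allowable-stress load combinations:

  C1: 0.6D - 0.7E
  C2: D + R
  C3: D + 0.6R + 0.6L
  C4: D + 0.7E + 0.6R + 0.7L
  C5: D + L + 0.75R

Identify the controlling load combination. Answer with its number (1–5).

Combination 5

C1: 0.6(104.12) - 0.7(84.42) = 3.38
C2: 1.0(104.12) + 1.0(158.61) = 262.73
C3: 1.0(104.12) + 0.6(158.61) + 0.6(235.79) = 340.76
C4: 1.0(104.12) + 0.7(84.42) + 0.6(158.61) + 0.7(235.79) = 423.43
C5: 1.0(104.12) + 1.0(235.79) + 0.75(158.61) = 458.87
The largest value is 458.87 kN from combination 5.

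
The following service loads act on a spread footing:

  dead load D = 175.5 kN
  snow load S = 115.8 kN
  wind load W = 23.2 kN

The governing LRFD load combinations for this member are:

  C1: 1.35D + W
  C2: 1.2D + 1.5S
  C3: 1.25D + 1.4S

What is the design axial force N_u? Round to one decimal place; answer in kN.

C1: 1.35(175.5) + 1.0(23.2) = 236.9 + 23.2 = 260.1
C2: 1.2(175.5) + 1.5(115.8) = 210.6 + 173.7 = 384.3
C3: 1.25(175.5) + 1.4(115.8) = 219.4 + 162.1 = 381.5
Combination 2 governs: N_u = 384.3 kN.

384.3 kN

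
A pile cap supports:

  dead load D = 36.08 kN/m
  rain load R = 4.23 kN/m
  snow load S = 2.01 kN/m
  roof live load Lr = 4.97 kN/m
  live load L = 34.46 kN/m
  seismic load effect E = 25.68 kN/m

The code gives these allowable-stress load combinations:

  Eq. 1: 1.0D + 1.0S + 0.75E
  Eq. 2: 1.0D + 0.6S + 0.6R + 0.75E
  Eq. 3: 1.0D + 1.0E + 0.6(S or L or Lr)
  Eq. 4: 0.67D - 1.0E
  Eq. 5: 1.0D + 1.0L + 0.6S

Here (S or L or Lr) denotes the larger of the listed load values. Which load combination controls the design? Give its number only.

Combination 3

(S or L or Lr) → L = 34.46 kN/m.
Eq. 1: 1.0(36.08) + 1.0(2.01) + 0.75(25.68) = 36.08 + 2.01 + 19.26 = 57.35
Eq. 2: 1.0(36.08) + 0.6(2.01) + 0.6(4.23) + 0.75(25.68) = 59.08
Eq. 3: 1.0(36.08) + 1.0(25.68) + 0.6(34.46) = 36.08 + 25.68 + 20.68 = 82.44
Eq. 4: 0.67(36.08) - 1.0(25.68) = 24.17 - 25.68 = -1.51
Eq. 5: 1.0(36.08) + 1.0(34.46) + 0.6(2.01) = 36.08 + 34.46 + 1.21 = 71.75
The largest value is 82.44 kN/m from combination 3.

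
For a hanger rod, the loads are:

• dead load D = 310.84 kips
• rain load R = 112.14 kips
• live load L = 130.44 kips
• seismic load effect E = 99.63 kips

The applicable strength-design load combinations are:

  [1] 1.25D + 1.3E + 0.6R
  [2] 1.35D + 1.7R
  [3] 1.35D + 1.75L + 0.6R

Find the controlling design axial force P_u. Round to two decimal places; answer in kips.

[1] 1.25(310.84) + 1.3(99.63) + 0.6(112.14) = 388.55 + 129.52 + 67.28 = 585.35
[2] 1.35(310.84) + 1.7(112.14) = 419.63 + 190.64 = 610.27
[3] 1.35(310.84) + 1.75(130.44) + 0.6(112.14) = 715.19
Maximum is from combination 3.

715.19 kips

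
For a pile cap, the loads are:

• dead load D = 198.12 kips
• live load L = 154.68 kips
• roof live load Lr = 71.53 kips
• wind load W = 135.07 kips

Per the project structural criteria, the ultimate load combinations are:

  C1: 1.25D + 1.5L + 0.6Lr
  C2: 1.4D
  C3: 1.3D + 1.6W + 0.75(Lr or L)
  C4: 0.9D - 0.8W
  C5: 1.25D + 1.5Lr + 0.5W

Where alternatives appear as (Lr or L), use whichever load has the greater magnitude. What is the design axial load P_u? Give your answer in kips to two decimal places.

(Lr or L) → L = 154.68 kips.
C1: 1.25(198.12) + 1.5(154.68) + 0.6(71.53) = 247.65 + 232.02 + 42.92 = 522.59
C2: 1.4(198.12) = 277.37
C3: 1.3(198.12) + 1.6(135.07) + 0.75(154.68) = 257.56 + 216.11 + 116.01 = 589.68
C4: 0.9(198.12) - 0.8(135.07) = 178.31 - 108.06 = 70.25
C5: 1.25(198.12) + 1.5(71.53) + 0.5(135.07) = 422.48
Combination 3 governs: P_u = 589.68 kips.

589.68 kips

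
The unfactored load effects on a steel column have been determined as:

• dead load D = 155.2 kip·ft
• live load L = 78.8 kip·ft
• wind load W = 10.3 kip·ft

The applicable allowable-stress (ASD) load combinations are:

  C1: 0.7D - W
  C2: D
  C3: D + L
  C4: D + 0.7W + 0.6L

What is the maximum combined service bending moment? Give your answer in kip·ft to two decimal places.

234.00 kip·ft

C1: 0.7(155.2) - 1.0(10.3) = 108.64 - 10.30 = 98.34
C2: 1.0(155.2) = 155.20
C3: 1.0(155.2) + 1.0(78.8) = 155.20 + 78.80 = 234.00
C4: 1.0(155.2) + 0.7(10.3) + 0.6(78.8) = 155.20 + 7.21 + 47.28 = 209.69
The controlling combination is 3, giving 234.00 kip·ft.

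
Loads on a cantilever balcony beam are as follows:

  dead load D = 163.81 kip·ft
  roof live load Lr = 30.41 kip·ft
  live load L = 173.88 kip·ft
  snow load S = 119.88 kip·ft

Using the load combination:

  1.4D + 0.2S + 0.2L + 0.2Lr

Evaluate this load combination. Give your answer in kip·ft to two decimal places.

1.4(163.81) + 0.2(119.88) + 0.2(173.88) + 0.2(30.41) = 229.33 + 23.98 + 34.78 + 6.08 = 294.17
M_u = 294.17 kip·ft.

294.17 kip·ft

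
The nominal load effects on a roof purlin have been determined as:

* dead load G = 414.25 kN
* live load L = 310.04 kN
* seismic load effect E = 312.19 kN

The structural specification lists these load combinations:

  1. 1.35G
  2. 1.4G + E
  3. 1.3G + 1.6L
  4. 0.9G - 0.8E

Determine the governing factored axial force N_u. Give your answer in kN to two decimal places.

1. 1.35(414.25) = 559.24
2. 1.4(414.25) + 1.0(312.19) = 579.95 + 312.19 = 892.14
3. 1.3(414.25) + 1.6(310.04) = 538.53 + 496.06 = 1034.59
4. 0.9(414.25) - 0.8(312.19) = 123.07
The controlling combination is 3, giving 1034.59 kN.

1034.59 kN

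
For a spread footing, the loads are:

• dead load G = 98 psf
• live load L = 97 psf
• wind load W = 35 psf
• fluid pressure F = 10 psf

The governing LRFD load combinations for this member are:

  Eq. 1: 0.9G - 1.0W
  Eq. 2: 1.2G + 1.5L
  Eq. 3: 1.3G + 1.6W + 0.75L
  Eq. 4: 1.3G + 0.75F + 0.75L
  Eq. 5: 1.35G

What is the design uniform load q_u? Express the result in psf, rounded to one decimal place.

263.1 psf

Eq. 1: 0.9(98) - 1.0(35) = 88.2 - 35.0 = 53.2
Eq. 2: 1.2(98) + 1.5(97) = 117.6 + 145.5 = 263.1
Eq. 3: 1.3(98) + 1.6(35) + 0.75(97) = 127.4 + 56.0 + 72.8 = 256.2
Eq. 4: 1.3(98) + 0.75(10) + 0.75(97) = 127.4 + 7.5 + 72.8 = 207.7
Eq. 5: 1.35(98) = 132.3
Combination 2 governs: q_u = 263.1 psf.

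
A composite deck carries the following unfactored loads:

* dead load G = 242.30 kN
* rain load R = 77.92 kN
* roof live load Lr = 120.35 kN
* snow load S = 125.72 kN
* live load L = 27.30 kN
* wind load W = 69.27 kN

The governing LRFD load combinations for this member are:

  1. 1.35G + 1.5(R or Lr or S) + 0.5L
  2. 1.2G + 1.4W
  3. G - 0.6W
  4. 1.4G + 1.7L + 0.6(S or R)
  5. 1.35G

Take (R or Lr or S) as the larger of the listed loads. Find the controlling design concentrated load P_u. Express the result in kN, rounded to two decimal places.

529.34 kN

(R or Lr or S) → S = 125.72 kN; (S or R) → S = 125.72 kN.
1. 1.35(242.30) + 1.5(125.72) + 0.5(27.30) = 529.34
2. 1.2(242.30) + 1.4(69.27) = 387.74
3. 1.0(242.30) - 0.6(69.27) = 200.74
4. 1.4(242.30) + 1.7(27.30) + 0.6(125.72) = 461.06
5. 1.35(242.30) = 327.11
Combination 1 governs: P_u = 529.34 kN.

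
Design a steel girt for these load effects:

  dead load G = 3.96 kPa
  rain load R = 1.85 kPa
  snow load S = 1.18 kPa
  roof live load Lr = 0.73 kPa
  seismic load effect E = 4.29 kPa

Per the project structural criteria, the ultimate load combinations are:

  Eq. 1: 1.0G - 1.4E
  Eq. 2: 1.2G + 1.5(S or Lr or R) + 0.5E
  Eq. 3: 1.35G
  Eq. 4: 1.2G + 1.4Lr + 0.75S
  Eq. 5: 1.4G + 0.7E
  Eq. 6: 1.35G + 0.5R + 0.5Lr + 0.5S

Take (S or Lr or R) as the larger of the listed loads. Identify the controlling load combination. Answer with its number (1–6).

Combination 2

(S or Lr or R) → R = 1.85 kPa.
Eq. 1: 1.0(3.96) - 1.4(4.29) = 3.96 - 6.01 = -2.05
Eq. 2: 1.2(3.96) + 1.5(1.85) + 0.5(4.29) = 9.67
Eq. 3: 1.35(3.96) = 5.35
Eq. 4: 1.2(3.96) + 1.4(0.73) + 0.75(1.18) = 4.75 + 1.02 + 0.89 = 6.66
Eq. 5: 1.4(3.96) + 0.7(4.29) = 8.55
Eq. 6: 1.35(3.96) + 0.5(1.85) + 0.5(0.73) + 0.5(1.18) = 7.23
The largest value is 9.67 kPa from combination 2.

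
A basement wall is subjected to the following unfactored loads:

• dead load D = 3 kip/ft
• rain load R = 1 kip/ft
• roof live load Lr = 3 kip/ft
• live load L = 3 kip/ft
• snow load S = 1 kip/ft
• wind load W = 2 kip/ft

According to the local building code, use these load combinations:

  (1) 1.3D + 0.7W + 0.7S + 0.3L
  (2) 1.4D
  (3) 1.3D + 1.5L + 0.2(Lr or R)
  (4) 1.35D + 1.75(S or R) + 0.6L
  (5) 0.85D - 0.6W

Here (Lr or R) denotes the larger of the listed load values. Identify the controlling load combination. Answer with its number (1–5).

(Lr or R) → Lr = 3 kip/ft; (S or R) → S = 1 kip/ft.
(1) 1.3(3) + 0.7(2) + 0.7(1) + 0.3(3) = 3.90 + 1.40 + 0.70 + 0.90 = 6.90
(2) 1.4(3) = 4.20
(3) 1.3(3) + 1.5(3) + 0.2(3) = 3.90 + 4.50 + 0.60 = 9.00
(4) 1.35(3) + 1.75(1) + 0.6(3) = 4.05 + 1.75 + 1.80 = 7.60
(5) 0.85(3) - 0.6(2) = 2.55 - 1.20 = 1.35
The largest value is 9.00 kip/ft from combination 3.

Combination 3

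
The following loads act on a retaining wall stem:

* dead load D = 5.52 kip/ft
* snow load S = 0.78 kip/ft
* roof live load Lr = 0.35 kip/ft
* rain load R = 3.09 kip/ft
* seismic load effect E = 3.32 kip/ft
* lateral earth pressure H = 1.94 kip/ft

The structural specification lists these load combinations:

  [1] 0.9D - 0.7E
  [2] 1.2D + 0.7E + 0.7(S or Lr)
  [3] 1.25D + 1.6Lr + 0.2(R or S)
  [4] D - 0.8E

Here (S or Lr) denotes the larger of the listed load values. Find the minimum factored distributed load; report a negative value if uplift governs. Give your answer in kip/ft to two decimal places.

2.64 kip/ft

(S or Lr) → S = 0.78 kip/ft; (R or S) → R = 3.09 kip/ft.
[1] 0.9(5.52) - 0.7(3.32) = 2.64
[2] 1.2(5.52) + 0.7(3.32) + 0.7(0.78) = 6.62 + 2.32 + 0.55 = 9.49
[3] 1.25(5.52) + 1.6(0.35) + 0.2(3.09) = 6.90 + 0.56 + 0.62 = 8.08
[4] 1.0(5.52) - 0.8(3.32) = 5.52 - 2.66 = 2.86
Combination 1 gives the minimum: 2.64 kip/ft.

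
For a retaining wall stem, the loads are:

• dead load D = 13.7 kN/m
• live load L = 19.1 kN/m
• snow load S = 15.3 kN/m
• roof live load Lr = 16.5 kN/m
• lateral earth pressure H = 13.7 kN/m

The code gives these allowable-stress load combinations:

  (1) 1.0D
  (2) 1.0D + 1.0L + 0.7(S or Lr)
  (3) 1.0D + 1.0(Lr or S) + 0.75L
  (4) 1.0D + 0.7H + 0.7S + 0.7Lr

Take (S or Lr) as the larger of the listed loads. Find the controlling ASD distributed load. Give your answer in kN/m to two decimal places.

45.55 kN/m

(S or Lr) → Lr = 16.5 kN/m; (Lr or S) → Lr = 16.5 kN/m.
(1) 1.0(13.7) = 13.70
(2) 1.0(13.7) + 1.0(19.1) + 0.7(16.5) = 44.35
(3) 1.0(13.7) + 1.0(16.5) + 0.75(19.1) = 44.53
(4) 1.0(13.7) + 0.7(13.7) + 0.7(15.3) + 0.7(16.5) = 45.55
Combination 4 governs: w = 45.55 kN/m.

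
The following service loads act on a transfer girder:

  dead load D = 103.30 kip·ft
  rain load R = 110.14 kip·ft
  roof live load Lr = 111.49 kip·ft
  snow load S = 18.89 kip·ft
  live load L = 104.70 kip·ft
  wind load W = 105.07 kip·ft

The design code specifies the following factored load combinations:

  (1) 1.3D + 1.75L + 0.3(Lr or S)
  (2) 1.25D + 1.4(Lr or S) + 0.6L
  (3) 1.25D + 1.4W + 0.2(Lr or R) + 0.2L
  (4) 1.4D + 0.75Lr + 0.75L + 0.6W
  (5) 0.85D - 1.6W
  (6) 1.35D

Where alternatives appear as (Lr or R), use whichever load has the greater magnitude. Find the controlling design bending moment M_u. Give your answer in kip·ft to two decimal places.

(Lr or S) → Lr = 111.49 kip·ft; (Lr or R) → Lr = 111.49 kip·ft.
(1) 1.3(103.30) + 1.75(104.70) + 0.3(111.49) = 350.96
(2) 1.25(103.30) + 1.4(111.49) + 0.6(104.70) = 348.03
(3) 1.25(103.30) + 1.4(105.07) + 0.2(111.49) + 0.2(104.70) = 319.46
(4) 1.4(103.30) + 0.75(111.49) + 0.75(104.70) + 0.6(105.07) = 369.80
(5) 0.85(103.30) - 1.6(105.07) = -80.31
(6) 1.35(103.30) = 139.46
The controlling combination is 4, giving 369.80 kip·ft.

369.80 kip·ft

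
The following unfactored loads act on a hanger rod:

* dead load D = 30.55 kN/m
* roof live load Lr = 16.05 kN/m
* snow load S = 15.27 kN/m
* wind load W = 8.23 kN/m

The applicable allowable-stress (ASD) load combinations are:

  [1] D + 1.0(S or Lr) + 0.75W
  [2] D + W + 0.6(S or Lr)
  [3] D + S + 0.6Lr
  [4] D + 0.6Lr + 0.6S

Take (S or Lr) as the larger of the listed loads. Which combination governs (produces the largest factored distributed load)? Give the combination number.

Combination 3

(S or Lr) → Lr = 16.05 kN/m.
[1] 1.0(30.55) + 1.0(16.05) + 0.75(8.23) = 30.55 + 16.05 + 6.17 = 52.77
[2] 1.0(30.55) + 1.0(8.23) + 0.6(16.05) = 30.55 + 8.23 + 9.63 = 48.41
[3] 1.0(30.55) + 1.0(15.27) + 0.6(16.05) = 30.55 + 15.27 + 9.63 = 55.45
[4] 1.0(30.55) + 0.6(16.05) + 0.6(15.27) = 30.55 + 9.63 + 9.16 = 49.34
The largest value is 55.45 kN/m from combination 3.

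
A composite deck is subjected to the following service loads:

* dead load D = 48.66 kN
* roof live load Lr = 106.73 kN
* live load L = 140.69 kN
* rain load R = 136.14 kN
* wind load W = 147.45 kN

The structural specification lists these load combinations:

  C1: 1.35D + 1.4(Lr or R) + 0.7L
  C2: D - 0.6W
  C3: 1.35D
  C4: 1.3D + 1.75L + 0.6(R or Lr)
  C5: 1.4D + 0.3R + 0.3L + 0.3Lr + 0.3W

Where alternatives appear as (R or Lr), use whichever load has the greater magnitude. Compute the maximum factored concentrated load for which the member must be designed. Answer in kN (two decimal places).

391.15 kN

(Lr or R) → R = 136.14 kN; (R or Lr) → R = 136.14 kN.
C1: 1.35(48.66) + 1.4(136.14) + 0.7(140.69) = 65.69 + 190.60 + 98.48 = 354.77
C2: 1.0(48.66) - 0.6(147.45) = 48.66 - 88.47 = -39.81
C3: 1.35(48.66) = 65.69
C4: 1.3(48.66) + 1.75(140.69) + 0.6(136.14) = 63.26 + 246.21 + 81.68 = 391.15
C5: 1.4(48.66) + 0.3(136.14) + 0.3(140.69) + 0.3(106.73) + 0.3(147.45) = 68.12 + 40.84 + 42.21 + 32.02 + 44.24 = 227.43
Maximum is from combination 4.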